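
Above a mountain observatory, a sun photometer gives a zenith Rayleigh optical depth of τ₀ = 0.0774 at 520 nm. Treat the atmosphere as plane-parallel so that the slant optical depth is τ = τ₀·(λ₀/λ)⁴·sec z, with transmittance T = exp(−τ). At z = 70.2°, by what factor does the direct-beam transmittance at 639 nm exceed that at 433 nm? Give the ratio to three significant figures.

Airmass: sec 70.2° = 2.9521.
τ(639 nm) = 0.0774 × (520/639)⁴ × 2.9521 = 0.0774 × 0.4385 × 2.9521 = 0.1002.
τ(433 nm) = 0.0774 × (520/433)⁴ × 2.9521 = 0.0774 × 2.0800 × 2.9521 = 0.4753.
T(639)/T(433) = exp(τ_B − τ_A) = exp(0.3751) = 1.4551.

1.46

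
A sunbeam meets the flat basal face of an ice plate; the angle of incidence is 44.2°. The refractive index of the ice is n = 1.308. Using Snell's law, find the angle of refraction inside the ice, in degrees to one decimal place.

32.2°

Snell: sin θ_r = sin θ_i / n = sin 44.2° / 1.308 = 0.6972 / 1.308 = 0.5330.
θ_r = arcsin(0.5330) = 32.21°.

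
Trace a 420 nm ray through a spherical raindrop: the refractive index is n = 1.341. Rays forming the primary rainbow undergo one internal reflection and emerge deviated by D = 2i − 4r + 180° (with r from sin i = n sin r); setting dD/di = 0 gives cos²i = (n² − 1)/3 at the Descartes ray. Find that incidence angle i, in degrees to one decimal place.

cos²i = (1.341² − 1)/3 = (1.79828 − 1)/3 = 0.26609.
cos i = 0.51584, so i = 58.946°.

58.9°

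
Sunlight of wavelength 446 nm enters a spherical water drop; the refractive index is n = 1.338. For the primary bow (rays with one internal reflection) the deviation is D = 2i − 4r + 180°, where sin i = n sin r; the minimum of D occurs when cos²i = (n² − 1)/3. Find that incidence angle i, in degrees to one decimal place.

59.1°

cos²i = (1.338² − 1)/3 = (1.79024 − 1)/3 = 0.26341.
cos i = 0.51324, so i = 59.120°.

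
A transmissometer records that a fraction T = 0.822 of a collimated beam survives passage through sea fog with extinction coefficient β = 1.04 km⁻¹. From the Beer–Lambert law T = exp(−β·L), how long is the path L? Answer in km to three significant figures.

Beer–Lambert: T = exp(−βL) ⇒ L = −ln(T)/β = −ln(0.822)/1.04 = 0.1960/1.04 = 0.1885 km.

0.188 km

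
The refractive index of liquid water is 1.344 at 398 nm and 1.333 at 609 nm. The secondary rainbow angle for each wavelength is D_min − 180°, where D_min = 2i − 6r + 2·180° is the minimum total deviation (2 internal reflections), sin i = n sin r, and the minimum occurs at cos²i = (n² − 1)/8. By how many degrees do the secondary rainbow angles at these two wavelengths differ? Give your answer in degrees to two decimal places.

2.84°

At 398 nm (n = 1.344): cos²i = 0.10079 → i = 71.490°, r = 44.874°, D_min = 233.733°, rainbow angle = 53.733°.
At 609 nm (n = 1.333): cos²i = 0.09711 → i = 71.843°, r = 45.466°, D_min = 230.891°, rainbow angle = 50.891°.
Angular width = |53.733° − 50.891°| = 2.842°.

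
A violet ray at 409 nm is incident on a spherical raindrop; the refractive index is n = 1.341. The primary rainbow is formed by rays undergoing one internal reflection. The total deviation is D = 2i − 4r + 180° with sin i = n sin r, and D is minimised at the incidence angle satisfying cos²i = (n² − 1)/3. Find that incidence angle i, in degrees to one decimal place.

58.9°

cos²i = (1.341² − 1)/3 = (1.79828 − 1)/3 = 0.26609.
cos i = 0.51584, so i = 58.946°.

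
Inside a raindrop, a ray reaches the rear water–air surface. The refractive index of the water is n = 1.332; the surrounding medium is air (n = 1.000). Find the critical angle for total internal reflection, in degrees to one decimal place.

48.7°

sin θ_c = n_air / n = 1.000 / 1.332 = 0.7508.
θ_c = arcsin(0.7508) = 48.66°.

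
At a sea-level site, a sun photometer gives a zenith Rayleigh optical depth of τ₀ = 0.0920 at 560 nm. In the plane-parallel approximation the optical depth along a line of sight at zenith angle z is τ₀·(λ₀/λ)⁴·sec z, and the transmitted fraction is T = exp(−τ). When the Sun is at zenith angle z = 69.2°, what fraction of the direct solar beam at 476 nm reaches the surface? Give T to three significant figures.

0.609

sec 69.2° = 2.8161.
τ = 0.0920 × (560/476)⁴ × 2.8161 = 0.0920 × 1.9157 × 2.8161 = 0.4963.
T = exp(−0.4963) = 0.6088.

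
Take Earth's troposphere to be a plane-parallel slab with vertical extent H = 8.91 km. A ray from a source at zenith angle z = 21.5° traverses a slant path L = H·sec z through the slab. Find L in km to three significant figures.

sec z = 1/cos 21.5° = 1.0748.
L = 8.91 × 1.0748 = 9.576 km.

9.58 km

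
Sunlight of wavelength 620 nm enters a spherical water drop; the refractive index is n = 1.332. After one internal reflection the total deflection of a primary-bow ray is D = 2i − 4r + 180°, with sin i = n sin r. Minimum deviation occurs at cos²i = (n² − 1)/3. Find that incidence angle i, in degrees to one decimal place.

cos²i = (1.332² − 1)/3 = (1.77422 − 1)/3 = 0.25807.
cos i = 0.50801, so i = 59.469°.

59.5°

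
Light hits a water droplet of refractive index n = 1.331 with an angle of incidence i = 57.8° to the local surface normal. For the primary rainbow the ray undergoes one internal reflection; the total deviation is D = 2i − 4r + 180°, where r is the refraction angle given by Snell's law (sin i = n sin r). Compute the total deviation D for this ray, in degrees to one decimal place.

137.7°

sin r = sin 57.8° / 1.331 = 0.8462/1.331 = 0.6358; r = 39.48°.
D = 2·57.8° − 4·39.48° + 180° = 115.60° − 157.90° + 180° = 137.70°.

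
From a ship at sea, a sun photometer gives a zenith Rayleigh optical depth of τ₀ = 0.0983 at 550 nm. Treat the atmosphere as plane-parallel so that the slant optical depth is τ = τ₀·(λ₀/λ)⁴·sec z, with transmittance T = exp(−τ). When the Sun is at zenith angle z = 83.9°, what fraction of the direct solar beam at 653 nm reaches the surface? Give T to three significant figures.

sec 83.9° = 9.4105.
τ = 0.0983 × (550/653)⁴ × 9.4105 = 0.0983 × 0.5033 × 9.4105 = 0.4655.
T = exp(−0.4655) = 0.6278.

0.628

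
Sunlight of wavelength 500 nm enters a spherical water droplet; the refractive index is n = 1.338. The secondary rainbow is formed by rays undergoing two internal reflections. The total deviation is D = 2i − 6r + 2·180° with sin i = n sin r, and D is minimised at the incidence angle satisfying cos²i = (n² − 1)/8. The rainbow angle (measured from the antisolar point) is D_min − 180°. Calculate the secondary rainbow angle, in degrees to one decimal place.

52.2°

cos²i = (1.79024 − 1)/8 = 0.09878; i = arccos(0.31429) = 71.682°.
sin r = sin 71.682°/1.338 = 0.70951; r = 45.195°.
D_min = 2·71.682° − 6·45.195° + 360° = 232.193°.
Rainbow angle = D_min − 180° = 52.193°.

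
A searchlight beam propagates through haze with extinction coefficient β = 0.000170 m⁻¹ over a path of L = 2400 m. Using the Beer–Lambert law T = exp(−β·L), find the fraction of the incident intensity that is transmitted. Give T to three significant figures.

0.665

τ = β·L = 0.000170 × 2400 = 0.4080.
T = exp(−0.4080) = 0.6650.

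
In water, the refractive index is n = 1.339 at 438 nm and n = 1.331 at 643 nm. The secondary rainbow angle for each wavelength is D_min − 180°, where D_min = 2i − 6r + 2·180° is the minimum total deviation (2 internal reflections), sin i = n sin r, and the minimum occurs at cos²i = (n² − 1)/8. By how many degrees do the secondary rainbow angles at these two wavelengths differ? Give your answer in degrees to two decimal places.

2.09°

At 438 nm (n = 1.339): cos²i = 0.09912 → i = 71.650°, r = 45.141°, D_min = 232.451°, rainbow angle = 52.451°.
At 643 nm (n = 1.331): cos²i = 0.09645 → i = 71.907°, r = 45.575°, D_min = 230.365°, rainbow angle = 50.365°.
Angular width = |52.451° − 50.365°| = 2.086°.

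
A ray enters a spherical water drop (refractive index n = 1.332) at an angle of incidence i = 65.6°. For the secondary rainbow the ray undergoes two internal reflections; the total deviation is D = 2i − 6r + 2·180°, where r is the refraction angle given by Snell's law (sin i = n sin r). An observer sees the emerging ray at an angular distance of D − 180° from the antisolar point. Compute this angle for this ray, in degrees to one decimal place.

sin r = sin 65.6° / 1.332 = 0.9107/1.332 = 0.6837; r = 43.13°.
D = 2·65.6° − 6·43.13° + 2·180° = 131.20° − 258.80° + 360° = 232.40°.
Angle from antisolar point = D − 180° = 52.40°.

52.4°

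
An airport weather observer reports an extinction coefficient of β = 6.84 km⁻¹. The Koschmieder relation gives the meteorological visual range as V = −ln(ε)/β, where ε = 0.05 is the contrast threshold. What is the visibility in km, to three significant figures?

0.438 km

V = −ln(0.05) / 6.84 = 2.996 / 6.84 = 0.4380 km.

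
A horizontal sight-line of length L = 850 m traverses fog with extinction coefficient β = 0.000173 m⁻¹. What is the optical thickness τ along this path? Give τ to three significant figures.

τ = β·L = 0.000173 × 850 = 0.1471.

0.147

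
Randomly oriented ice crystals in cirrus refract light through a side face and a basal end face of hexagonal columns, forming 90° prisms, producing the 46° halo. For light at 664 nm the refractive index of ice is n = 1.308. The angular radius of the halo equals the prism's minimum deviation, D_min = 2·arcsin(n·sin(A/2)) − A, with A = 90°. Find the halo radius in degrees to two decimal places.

45.31°

n·sin(A/2) = 1.308 × sin 45° = 1.308 × 0.7071 = 0.9249.
D_min = 2·arcsin(0.9249) − 90° = 2 × 67.653° − 90° = 45.305°.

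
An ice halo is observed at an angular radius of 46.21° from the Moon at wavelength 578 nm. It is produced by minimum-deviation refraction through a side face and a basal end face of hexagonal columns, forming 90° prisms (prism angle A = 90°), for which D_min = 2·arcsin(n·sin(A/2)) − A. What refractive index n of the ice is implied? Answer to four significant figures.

Rearranging: n = sin((D_min + A)/2) / sin(A/2).
(D_min + A)/2 = (46.21° + 90°)/2 = 68.105°.
n = sin 68.105° / sin 45° = 0.9279 / 0.7071 = 1.3122.

1.312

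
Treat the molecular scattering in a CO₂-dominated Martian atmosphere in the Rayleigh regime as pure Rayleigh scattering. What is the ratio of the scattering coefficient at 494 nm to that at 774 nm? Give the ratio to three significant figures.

Rayleigh scattering ∝ λ⁻⁴, so the ratio of coefficients is the inverse fourth power of the wavelength ratio.
σ(494)/σ(774) = (774/494)⁴ = (1.5668)⁴ = 6.026.

6.03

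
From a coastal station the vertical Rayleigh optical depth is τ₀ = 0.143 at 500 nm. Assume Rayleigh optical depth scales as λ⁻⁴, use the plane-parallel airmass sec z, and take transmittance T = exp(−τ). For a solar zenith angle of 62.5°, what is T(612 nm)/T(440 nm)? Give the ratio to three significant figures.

Airmass: sec 62.5° = 2.1657.
τ(612 nm) = 0.143 × (500/612)⁴ × 2.1657 = 0.143 × 0.4455 × 2.1657 = 0.1380.
τ(440 nm) = 0.143 × (500/440)⁴ × 2.1657 = 0.143 × 1.6675 × 2.1657 = 0.5164.
T(612)/T(440) = exp(τ_B − τ_A) = exp(0.3784) = 1.4600.

1.46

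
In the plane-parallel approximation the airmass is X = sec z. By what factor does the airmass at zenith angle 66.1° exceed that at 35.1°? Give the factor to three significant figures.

2.02

X(66.1°)/X(35.1°) = sec 66.1° / sec 35.1° = cos 35.1° / cos 66.1° = 0.8181/0.4051 = 2.0194.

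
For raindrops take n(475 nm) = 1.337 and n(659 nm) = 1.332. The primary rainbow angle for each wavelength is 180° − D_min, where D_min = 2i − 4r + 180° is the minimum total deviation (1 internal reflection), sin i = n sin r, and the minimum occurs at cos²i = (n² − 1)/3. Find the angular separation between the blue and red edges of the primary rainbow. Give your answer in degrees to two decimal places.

At 475 nm (n = 1.337): cos²i = 0.26252 → i = 59.178°, r = 39.964°, D_min = 138.500°, rainbow angle = 41.500°.
At 659 nm (n = 1.332): cos²i = 0.25807 → i = 59.469°, r = 40.290°, D_min = 137.776°, rainbow angle = 42.224°.
Angular width = |41.500° − 42.224°| = 0.724°.

0.72°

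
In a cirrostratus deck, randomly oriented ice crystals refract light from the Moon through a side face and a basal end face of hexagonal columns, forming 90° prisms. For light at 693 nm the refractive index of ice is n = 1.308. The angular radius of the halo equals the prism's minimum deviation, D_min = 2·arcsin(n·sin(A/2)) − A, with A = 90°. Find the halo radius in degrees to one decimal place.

n·sin(A/2) = 1.308 × sin 45° = 1.308 × 0.7071 = 0.9249.
D_min = 2·arcsin(0.9249) − 90° = 2 × 67.653° − 90° = 45.305°.

45.3°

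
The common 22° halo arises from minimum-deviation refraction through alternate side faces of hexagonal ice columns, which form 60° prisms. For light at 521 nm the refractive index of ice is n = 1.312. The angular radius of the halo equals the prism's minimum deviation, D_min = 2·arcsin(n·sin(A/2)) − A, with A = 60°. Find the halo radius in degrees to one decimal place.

n·sin(A/2) = 1.312 × sin 30° = 1.312 × 0.5000 = 0.6560.
D_min = 2·arcsin(0.6560) − 60° = 2 × 40.996° − 60° = 21.991°.

22.0°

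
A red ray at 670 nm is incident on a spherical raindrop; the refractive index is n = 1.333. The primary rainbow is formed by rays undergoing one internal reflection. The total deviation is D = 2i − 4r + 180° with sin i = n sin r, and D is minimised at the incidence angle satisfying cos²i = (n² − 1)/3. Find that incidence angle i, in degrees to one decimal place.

59.4°

cos²i = (1.333² − 1)/3 = (1.77689 − 1)/3 = 0.25896.
cos i = 0.50888, so i = 59.410°.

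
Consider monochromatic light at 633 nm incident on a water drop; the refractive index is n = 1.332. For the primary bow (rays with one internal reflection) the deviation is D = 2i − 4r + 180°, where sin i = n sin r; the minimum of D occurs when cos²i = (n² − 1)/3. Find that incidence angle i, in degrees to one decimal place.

59.5°

cos²i = (1.332² − 1)/3 = (1.77422 − 1)/3 = 0.25807.
cos i = 0.50801, so i = 59.469°.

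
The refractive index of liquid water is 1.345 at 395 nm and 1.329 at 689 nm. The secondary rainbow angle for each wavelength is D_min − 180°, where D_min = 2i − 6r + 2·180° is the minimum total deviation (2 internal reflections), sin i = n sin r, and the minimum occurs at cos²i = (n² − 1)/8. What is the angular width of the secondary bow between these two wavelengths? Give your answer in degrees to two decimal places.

At 395 nm (n = 1.345): cos²i = 0.10113 → i = 71.458°, r = 44.821°, D_min = 233.987°, rainbow angle = 53.987°.
At 689 nm (n = 1.329): cos²i = 0.09578 → i = 71.972°, r = 45.685°, D_min = 229.837°, rainbow angle = 49.837°.
Angular width = |53.987° − 49.837°| = 4.150°.

4.15°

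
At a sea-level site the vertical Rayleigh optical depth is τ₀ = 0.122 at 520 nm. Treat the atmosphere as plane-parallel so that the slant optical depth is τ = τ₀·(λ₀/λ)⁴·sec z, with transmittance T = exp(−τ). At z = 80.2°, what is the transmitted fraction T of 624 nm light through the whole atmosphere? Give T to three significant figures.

sec 80.2° = 5.8751.
τ = 0.122 × (520/624)⁴ × 5.8751 = 0.122 × 0.4823 × 5.8751 = 0.3457.
T = exp(−0.3457) = 0.7078.

0.708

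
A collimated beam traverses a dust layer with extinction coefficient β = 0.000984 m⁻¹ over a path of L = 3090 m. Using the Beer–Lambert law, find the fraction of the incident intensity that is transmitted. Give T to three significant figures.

τ = β·L = 0.000984 × 3090 = 3.0406.
T = exp(−3.0406) = 0.0478.

0.0478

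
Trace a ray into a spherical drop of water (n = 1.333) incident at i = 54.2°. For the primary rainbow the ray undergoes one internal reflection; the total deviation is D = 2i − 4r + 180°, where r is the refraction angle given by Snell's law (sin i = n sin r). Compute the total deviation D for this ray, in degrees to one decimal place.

sin r = sin 54.2° / 1.333 = 0.8111/1.333 = 0.6084; r = 37.48°.
D = 2·54.2° − 4·37.48° + 180° = 108.40° − 149.91° + 180° = 138.49°.

138.5°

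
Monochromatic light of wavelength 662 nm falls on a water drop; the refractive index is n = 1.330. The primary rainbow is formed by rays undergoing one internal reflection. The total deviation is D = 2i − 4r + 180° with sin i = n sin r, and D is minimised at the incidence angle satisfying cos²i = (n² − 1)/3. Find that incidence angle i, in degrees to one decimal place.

59.6°

cos²i = (1.330² − 1)/3 = (1.76890 − 1)/3 = 0.25630.
cos i = 0.50626, so i = 59.585°.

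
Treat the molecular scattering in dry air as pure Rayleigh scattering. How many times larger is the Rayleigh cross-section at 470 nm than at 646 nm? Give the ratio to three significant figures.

Rayleigh scattering ∝ λ⁻⁴, so the ratio of coefficients is the inverse fourth power of the wavelength ratio.
σ(470)/σ(646) = (646/470)⁴ = (1.3745)⁴ = 3.569.

3.57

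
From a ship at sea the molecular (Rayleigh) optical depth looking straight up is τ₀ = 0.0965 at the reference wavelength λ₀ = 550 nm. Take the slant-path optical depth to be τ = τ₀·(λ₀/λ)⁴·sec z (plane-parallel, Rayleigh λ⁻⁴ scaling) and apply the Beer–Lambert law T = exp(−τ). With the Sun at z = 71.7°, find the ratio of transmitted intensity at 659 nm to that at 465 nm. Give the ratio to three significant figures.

Airmass: sec 71.7° = 3.1848.
τ(659 nm) = 0.0965 × (550/659)⁴ × 3.1848 = 0.0965 × 0.4852 × 3.1848 = 0.1491.
τ(465 nm) = 0.0965 × (550/465)⁴ × 3.1848 = 0.0965 × 1.9572 × 3.1848 = 0.6015.
T(659)/T(465) = exp(τ_B − τ_A) = exp(0.4524) = 1.5721.

1.57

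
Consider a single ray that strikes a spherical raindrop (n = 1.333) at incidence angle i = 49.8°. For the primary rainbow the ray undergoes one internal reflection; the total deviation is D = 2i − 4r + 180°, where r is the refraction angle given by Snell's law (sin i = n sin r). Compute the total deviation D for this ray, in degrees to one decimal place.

139.8°

sin r = sin 49.8° / 1.333 = 0.7638/1.333 = 0.5730; r = 34.96°.
D = 2·49.8° − 4·34.96° + 180° = 99.60° − 139.84° + 180° = 139.76°.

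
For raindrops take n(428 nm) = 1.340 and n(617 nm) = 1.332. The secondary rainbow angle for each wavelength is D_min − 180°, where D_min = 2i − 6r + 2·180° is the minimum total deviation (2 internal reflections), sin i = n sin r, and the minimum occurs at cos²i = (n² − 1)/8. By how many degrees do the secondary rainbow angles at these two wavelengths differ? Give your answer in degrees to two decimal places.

At 428 nm (n = 1.340): cos²i = 0.09945 → i = 71.618°, r = 45.088°, D_min = 232.709°, rainbow angle = 52.709°.
At 617 nm (n = 1.332): cos²i = 0.09678 → i = 71.875°, r = 45.520°, D_min = 230.628°, rainbow angle = 50.628°.
Angular width = |52.709° − 50.628°| = 2.080°.

2.08°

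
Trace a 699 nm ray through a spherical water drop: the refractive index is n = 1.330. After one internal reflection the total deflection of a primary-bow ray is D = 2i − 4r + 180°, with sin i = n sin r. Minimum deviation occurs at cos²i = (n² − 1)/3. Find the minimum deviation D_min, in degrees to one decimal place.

cos²i = (1.76890 − 1)/3 = 0.25630; i = arccos(0.50626) = 59.585°.
sin r = sin 59.585°/1.330 = 0.64841; r = 40.422°.
D_min = 2·59.585° − 4·40.422° + 180° = 137.484°.

137.5°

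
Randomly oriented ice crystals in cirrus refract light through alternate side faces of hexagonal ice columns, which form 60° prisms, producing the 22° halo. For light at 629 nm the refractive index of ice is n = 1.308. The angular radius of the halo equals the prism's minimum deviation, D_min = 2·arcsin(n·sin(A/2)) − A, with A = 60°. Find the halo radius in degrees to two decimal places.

n·sin(A/2) = 1.308 × sin 30° = 1.308 × 0.5000 = 0.6540.
D_min = 2·arcsin(0.6540) − 60° = 2 × 40.844° − 60° = 21.688°.

21.69°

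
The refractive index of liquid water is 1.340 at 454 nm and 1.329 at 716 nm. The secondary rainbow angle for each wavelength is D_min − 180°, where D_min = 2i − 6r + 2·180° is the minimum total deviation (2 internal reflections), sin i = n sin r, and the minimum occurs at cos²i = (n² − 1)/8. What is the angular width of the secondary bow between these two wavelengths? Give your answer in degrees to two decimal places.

2.87°

At 454 nm (n = 1.340): cos²i = 0.09945 → i = 71.618°, r = 45.088°, D_min = 232.709°, rainbow angle = 52.709°.
At 716 nm (n = 1.329): cos²i = 0.09578 → i = 71.972°, r = 45.685°, D_min = 229.837°, rainbow angle = 49.837°.
Angular width = |52.709° − 49.837°| = 2.872°.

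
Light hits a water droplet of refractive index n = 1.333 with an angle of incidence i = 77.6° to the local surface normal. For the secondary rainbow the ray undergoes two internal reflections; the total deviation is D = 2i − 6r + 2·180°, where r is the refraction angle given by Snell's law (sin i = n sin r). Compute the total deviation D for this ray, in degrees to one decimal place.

sin r = sin 77.6° / 1.333 = 0.9767/1.333 = 0.7327; r = 47.11°.
D = 2·77.6° − 6·47.11° + 2·180° = 155.20° − 282.67° + 360° = 232.53°.

232.5°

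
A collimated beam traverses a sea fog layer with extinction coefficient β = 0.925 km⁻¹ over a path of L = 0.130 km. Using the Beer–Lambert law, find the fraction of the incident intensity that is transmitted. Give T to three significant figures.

τ = β·L = 0.925 × 0.130 = 0.1203.
T = exp(−0.1203) = 0.8867.

0.887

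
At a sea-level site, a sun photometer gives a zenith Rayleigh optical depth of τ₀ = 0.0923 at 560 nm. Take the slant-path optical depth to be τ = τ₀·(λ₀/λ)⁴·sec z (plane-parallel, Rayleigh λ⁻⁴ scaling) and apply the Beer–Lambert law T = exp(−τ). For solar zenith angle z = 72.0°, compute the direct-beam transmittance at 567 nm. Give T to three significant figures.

sec 72.0° = 3.2361.
τ = 0.0923 × (560/567)⁴ × 3.2361 = 0.0923 × 0.9515 × 3.2361 = 0.2842.
T = exp(−0.2842) = 0.7526.

0.753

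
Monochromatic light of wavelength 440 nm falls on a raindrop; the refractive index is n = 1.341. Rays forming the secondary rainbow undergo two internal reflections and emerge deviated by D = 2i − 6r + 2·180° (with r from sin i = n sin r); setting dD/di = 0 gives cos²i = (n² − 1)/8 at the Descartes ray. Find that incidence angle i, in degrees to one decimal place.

cos²i = (1.341² − 1)/8 = (1.79828 − 1)/8 = 0.09979.
cos i = 0.31589, so i = 71.586°.

71.6°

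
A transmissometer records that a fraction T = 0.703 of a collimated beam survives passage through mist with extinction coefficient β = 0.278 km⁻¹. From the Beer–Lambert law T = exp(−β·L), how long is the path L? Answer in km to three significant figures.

Beer–Lambert: T = exp(−βL) ⇒ L = −ln(T)/β = −ln(0.703)/0.278 = 0.3524/0.278 = 1.268 km.

1.27 km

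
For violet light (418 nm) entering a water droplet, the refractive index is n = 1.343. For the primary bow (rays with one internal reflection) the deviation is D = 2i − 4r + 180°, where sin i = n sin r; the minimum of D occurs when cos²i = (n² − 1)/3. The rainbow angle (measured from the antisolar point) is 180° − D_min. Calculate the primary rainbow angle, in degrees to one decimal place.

cos²i = (1.80365 − 1)/3 = 0.26788; i = arccos(0.51757) = 58.830°.
sin r = sin 58.830°/1.343 = 0.63711; r = 39.577°.
D_min = 2·58.830° − 4·39.577° + 180° = 139.354°.
Rainbow angle = 180° − D_min = 40.646°.

40.6°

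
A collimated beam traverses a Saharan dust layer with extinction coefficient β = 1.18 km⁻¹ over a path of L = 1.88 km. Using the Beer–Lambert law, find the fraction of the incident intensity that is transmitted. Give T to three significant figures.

τ = β·L = 1.18 × 1.88 = 2.2184.
T = exp(−2.2184) = 0.1088.

0.109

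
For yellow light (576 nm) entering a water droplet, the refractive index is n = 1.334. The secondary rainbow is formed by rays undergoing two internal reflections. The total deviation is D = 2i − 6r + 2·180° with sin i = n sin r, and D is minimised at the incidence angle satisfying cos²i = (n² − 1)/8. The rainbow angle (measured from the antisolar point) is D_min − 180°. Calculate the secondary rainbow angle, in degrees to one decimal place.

51.2°

cos²i = (1.77956 − 1)/8 = 0.09744; i = arccos(0.31216) = 71.810°.
sin r = sin 71.810°/1.334 = 0.71217; r = 45.411°.
D_min = 2·71.810° − 6·45.411° + 360° = 231.153°.
Rainbow angle = D_min − 180° = 51.153°.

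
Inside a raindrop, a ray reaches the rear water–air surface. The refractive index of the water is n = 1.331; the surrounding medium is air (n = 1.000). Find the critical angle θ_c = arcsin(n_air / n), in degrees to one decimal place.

48.7°

sin θ_c = n_air / n = 1.000 / 1.331 = 0.7513.
θ_c = arcsin(0.7513) = 48.70°.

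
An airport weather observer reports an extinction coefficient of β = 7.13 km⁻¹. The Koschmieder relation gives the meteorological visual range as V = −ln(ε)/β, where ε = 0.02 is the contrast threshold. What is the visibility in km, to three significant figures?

V = −ln(0.02) / 7.13 = 3.912 / 7.13 = 0.5487 km.

0.549 km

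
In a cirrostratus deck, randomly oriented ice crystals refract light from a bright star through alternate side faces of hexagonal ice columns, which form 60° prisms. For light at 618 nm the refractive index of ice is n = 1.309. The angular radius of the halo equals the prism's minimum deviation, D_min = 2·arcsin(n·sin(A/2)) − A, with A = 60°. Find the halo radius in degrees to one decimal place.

21.8°

n·sin(A/2) = 1.309 × sin 30° = 1.309 × 0.5000 = 0.6545.
D_min = 2·arcsin(0.6545) − 60° = 2 × 40.882° − 60° = 21.763°.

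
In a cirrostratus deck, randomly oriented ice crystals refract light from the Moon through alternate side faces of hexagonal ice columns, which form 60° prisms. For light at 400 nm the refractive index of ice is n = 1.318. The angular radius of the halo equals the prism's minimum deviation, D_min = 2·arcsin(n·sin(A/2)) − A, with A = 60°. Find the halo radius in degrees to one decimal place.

n·sin(A/2) = 1.318 × sin 30° = 1.318 × 0.5000 = 0.6590.
D_min = 2·arcsin(0.6590) − 60° = 2 × 41.224° − 60° = 22.447°.

22.4°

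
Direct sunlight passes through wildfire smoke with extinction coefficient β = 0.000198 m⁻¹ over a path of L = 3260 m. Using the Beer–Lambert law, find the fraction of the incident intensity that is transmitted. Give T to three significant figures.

τ = β·L = 0.000198 × 3260 = 0.6455.
T = exp(−0.6455) = 0.5244.

0.524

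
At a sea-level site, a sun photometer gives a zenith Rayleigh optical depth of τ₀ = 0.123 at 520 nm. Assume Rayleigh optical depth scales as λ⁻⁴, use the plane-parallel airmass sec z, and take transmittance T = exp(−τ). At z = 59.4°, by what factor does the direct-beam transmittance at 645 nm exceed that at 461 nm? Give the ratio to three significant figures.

Airmass: sec 59.4° = 1.9645.
τ(645 nm) = 0.123 × (520/645)⁴ × 1.9645 = 0.123 × 0.4224 × 1.9645 = 0.1021.
τ(461 nm) = 0.123 × (520/461)⁴ × 1.9645 = 0.123 × 1.6189 × 1.9645 = 0.3912.
T(645)/T(461) = exp(τ_B − τ_A) = exp(0.2891) = 1.3352.

1.34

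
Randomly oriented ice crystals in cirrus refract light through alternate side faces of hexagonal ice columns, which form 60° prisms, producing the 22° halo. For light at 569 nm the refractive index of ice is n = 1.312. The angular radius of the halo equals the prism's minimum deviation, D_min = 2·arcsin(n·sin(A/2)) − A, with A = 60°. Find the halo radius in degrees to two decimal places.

n·sin(A/2) = 1.312 × sin 30° = 1.312 × 0.5000 = 0.6560.
D_min = 2·arcsin(0.6560) − 60° = 2 × 40.996° − 60° = 21.991°.

21.99°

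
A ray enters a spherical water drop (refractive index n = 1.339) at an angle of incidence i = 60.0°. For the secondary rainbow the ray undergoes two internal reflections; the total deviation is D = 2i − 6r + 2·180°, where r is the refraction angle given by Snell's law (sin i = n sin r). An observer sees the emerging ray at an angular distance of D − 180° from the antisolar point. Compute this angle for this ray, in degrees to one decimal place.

sin r = sin 60.0° / 1.339 = 0.8660/1.339 = 0.6468; r = 40.30°.
D = 2·60.0° − 6·40.30° + 2·180° = 120.00° − 241.79° + 360° = 238.21°.
Angle from antisolar point = D − 180° = 58.21°.

58.2°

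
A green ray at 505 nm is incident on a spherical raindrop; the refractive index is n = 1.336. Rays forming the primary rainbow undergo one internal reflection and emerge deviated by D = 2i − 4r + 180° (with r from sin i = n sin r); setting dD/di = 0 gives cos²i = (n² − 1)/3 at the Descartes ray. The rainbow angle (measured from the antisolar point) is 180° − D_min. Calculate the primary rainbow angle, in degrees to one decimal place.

41.6°

cos²i = (1.78490 − 1)/3 = 0.26163; i = arccos(0.51150) = 59.236°.
sin r = sin 59.236°/1.336 = 0.64318; r = 40.029°.
D_min = 2·59.236° − 4·40.029° + 180° = 138.356°.
Rainbow angle = 180° − D_min = 41.644°.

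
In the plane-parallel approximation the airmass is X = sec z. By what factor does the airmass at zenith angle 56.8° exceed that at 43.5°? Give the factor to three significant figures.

1.32

X(56.8°)/X(43.5°) = sec 56.8° / sec 43.5° = cos 43.5° / cos 56.8° = 0.7254/0.5476 = 1.3247.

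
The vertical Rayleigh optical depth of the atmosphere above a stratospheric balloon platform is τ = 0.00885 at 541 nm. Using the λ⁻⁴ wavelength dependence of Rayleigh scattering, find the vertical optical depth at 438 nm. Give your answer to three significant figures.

0.0206

τ(438 nm) = τ(541 nm) × (541/438)⁴ = 0.00885 × (1.2352)⁴ = 0.00885 × 2.3275 = 0.0206.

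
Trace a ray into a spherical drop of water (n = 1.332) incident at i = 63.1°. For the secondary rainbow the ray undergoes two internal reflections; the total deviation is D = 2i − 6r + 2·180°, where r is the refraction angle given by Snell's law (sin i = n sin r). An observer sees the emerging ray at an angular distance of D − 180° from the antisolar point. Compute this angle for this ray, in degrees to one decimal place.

sin r = sin 63.1° / 1.332 = 0.8918/1.332 = 0.6695; r = 42.03°.
D = 2·63.1° − 6·42.03° + 2·180° = 126.20° − 252.18° + 360° = 234.02°.
Angle from antisolar point = D − 180° = 54.02°.

54.0°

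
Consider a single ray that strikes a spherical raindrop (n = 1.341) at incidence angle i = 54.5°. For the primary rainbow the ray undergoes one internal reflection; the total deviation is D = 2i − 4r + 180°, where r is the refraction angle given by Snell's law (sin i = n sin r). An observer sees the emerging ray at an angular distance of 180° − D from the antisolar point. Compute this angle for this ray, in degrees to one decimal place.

40.5°

sin r = sin 54.5° / 1.341 = 0.8141/1.341 = 0.6071; r = 37.38°.
D = 2·54.5° − 4·37.38° + 180° = 109.00° − 149.52° + 180° = 139.48°.
Angle from antisolar point = 180° − D = 40.52°.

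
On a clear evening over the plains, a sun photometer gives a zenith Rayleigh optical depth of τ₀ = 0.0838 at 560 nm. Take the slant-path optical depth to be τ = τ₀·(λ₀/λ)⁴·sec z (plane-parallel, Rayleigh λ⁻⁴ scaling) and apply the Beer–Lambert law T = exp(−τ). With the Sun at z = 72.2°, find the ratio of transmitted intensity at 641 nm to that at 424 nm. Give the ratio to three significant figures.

Airmass: sec 72.2° = 3.2712.
τ(641 nm) = 0.0838 × (560/641)⁴ × 3.2712 = 0.0838 × 0.5825 × 3.2712 = 0.1597.
τ(424 nm) = 0.0838 × (560/424)⁴ × 3.2712 = 0.0838 × 3.0429 × 3.2712 = 0.8341.
T(641)/T(424) = exp(τ_B − τ_A) = exp(0.6745) = 1.9630.

1.96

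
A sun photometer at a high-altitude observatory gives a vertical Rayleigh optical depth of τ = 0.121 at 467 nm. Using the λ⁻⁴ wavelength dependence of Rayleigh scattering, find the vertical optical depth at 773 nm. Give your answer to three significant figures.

τ(773 nm) = τ(467 nm) × (467/773)⁴ = 0.121 × (0.6041)⁴ = 0.121 × 0.1332 = 0.0161.

0.0161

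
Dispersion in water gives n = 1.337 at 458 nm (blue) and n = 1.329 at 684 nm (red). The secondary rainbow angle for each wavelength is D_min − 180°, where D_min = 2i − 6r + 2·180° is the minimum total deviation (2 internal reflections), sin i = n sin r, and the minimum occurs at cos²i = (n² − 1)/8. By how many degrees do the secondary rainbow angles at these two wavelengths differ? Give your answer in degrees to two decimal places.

At 458 nm (n = 1.337): cos²i = 0.09845 → i = 71.714°, r = 45.249°, D_min = 231.934°, rainbow angle = 51.934°.
At 684 nm (n = 1.329): cos²i = 0.09578 → i = 71.972°, r = 45.685°, D_min = 229.837°, rainbow angle = 49.837°.
Angular width = |51.934° − 49.837°| = 2.097°.

2.10°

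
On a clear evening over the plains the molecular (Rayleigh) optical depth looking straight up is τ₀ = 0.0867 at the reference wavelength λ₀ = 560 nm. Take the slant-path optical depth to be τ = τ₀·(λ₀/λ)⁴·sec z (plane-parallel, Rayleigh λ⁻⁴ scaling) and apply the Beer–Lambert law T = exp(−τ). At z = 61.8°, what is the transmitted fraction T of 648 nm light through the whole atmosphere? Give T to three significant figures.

0.903

sec 61.8° = 2.1162.
τ = 0.0867 × (560/648)⁴ × 2.1162 = 0.0867 × 0.5578 × 2.1162 = 0.1023.
T = exp(−0.1023) = 0.9027.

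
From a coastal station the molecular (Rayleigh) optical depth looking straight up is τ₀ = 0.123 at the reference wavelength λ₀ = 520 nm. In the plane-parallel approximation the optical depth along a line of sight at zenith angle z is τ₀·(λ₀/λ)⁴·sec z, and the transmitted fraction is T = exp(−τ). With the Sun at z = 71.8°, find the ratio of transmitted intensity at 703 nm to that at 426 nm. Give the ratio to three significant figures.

2.13

Airmass: sec 71.8° = 3.2017.
τ(703 nm) = 0.123 × (520/703)⁴ × 3.2017 = 0.123 × 0.2994 × 3.2017 = 0.1179.
τ(426 nm) = 0.123 × (520/426)⁴ × 3.2017 = 0.123 × 2.2201 × 3.2017 = 0.8743.
T(703)/T(426) = exp(τ_B − τ_A) = exp(0.7564) = 2.1306.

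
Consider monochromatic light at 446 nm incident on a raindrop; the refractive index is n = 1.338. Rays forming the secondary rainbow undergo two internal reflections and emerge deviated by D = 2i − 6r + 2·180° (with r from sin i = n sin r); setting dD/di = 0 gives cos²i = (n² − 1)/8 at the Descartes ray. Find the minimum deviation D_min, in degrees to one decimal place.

232.2°

cos²i = (1.79024 − 1)/8 = 0.09878; i = arccos(0.31429) = 71.682°.
sin r = sin 71.682°/1.338 = 0.70951; r = 45.195°.
D_min = 2·71.682° − 6·45.195° + 360° = 232.193°.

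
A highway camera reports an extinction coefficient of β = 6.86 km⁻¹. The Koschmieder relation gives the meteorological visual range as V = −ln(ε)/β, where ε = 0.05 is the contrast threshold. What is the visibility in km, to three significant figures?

V = −ln(0.05) / 6.86 = 2.996 / 6.86 = 0.4367 km.

0.437 km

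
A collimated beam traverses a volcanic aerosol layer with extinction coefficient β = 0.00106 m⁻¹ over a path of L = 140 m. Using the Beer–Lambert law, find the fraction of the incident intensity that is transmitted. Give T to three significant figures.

τ = β·L = 0.00106 × 140 = 0.1484.
T = exp(−0.1484) = 0.8621.

0.862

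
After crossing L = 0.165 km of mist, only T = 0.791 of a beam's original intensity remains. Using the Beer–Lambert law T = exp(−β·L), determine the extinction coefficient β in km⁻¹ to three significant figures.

Beer–Lambert: T = exp(−βL) ⇒ β = −ln(T)/L = −ln(0.791)/0.165 = 0.2345/0.165 = 1.421 km⁻¹.

1.42 km⁻¹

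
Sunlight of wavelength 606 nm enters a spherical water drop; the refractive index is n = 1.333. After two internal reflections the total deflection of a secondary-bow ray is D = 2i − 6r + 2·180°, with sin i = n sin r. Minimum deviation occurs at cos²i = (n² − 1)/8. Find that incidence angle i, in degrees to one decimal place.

71.8°

cos²i = (1.333² − 1)/8 = (1.77689 − 1)/8 = 0.09711.
cos i = 0.31163, so i = 71.843°.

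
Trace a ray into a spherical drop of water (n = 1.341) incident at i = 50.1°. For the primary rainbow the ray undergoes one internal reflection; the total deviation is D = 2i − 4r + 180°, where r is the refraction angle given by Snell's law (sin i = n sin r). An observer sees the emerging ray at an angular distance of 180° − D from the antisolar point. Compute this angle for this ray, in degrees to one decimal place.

39.4°

sin r = sin 50.1° / 1.341 = 0.7672/1.341 = 0.5721; r = 34.90°.
D = 2·50.1° − 4·34.90° + 180° = 100.20° − 139.58° + 180° = 140.62°.
Angle from antisolar point = 180° − D = 39.38°.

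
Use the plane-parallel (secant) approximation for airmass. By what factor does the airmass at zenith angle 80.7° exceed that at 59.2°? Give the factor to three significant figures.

X(80.7°)/X(59.2°) = sec 80.7° / sec 59.2° = cos 59.2° / cos 80.7° = 0.5120/0.1616 = 3.1685.

3.17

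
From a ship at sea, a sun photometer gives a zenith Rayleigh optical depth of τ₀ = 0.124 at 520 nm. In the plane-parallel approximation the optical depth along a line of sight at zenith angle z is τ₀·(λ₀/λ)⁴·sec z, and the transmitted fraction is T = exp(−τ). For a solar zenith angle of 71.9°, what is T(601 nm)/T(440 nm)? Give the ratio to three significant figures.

Airmass: sec 71.9° = 3.2188.
τ(601 nm) = 0.124 × (520/601)⁴ × 3.2188 = 0.124 × 0.5604 × 3.2188 = 0.2237.
τ(440 nm) = 0.124 × (520/440)⁴ × 3.2188 = 0.124 × 1.9508 × 3.2188 = 0.7786.
T(601)/T(440) = exp(τ_B − τ_A) = exp(0.5549) = 1.7418.

1.74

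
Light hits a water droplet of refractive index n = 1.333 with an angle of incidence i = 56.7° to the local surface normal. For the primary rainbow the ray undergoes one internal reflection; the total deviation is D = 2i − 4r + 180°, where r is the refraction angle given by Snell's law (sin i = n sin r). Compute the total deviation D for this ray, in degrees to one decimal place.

138.1°

sin r = sin 56.7° / 1.333 = 0.8358/1.333 = 0.6270; r = 38.83°.
D = 2·56.7° − 4·38.83° + 180° = 113.40° − 155.32° + 180° = 138.08°.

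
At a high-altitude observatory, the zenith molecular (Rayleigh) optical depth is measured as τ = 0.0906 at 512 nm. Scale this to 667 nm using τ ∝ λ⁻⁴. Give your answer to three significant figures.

τ(667 nm) = τ(512 nm) × (512/667)⁴ = 0.0906 × (0.7676)⁴ = 0.0906 × 0.3472 = 0.0315.

0.0315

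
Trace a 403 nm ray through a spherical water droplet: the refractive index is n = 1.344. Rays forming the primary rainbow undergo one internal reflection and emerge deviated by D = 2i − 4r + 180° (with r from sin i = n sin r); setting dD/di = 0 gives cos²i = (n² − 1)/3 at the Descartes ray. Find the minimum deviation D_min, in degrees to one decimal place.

cos²i = (1.80634 − 1)/3 = 0.26878; i = arccos(0.51844) = 58.772°.
sin r = sin 58.772°/1.344 = 0.63625; r = 39.512°.
D_min = 2·58.772° − 4·39.512° + 180° = 139.495°.

139.5°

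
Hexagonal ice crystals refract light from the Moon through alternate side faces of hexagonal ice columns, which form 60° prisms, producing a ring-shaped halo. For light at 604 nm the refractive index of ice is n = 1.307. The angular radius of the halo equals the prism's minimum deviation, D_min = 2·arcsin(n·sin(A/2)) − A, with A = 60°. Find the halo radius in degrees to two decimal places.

21.61°

n·sin(A/2) = 1.307 × sin 30° = 1.307 × 0.5000 = 0.6535.
D_min = 2·arcsin(0.6535) − 60° = 2 × 40.806° − 60° = 21.612°.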